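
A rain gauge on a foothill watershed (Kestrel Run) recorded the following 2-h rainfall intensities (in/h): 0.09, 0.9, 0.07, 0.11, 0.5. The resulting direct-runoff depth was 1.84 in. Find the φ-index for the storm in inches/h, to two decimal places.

φ ≈ 0.24 in/h

Only the 2 blocks with intensity above φ contribute runoff: 0.9, 0.5 in/h.
Σ(I−φ)·Δt = d  ⇒  (0.9+0.5 − 2φ)·2 = 1.84
φ = (1.400 − 1.84/2) / 2 = 0.24 in/h.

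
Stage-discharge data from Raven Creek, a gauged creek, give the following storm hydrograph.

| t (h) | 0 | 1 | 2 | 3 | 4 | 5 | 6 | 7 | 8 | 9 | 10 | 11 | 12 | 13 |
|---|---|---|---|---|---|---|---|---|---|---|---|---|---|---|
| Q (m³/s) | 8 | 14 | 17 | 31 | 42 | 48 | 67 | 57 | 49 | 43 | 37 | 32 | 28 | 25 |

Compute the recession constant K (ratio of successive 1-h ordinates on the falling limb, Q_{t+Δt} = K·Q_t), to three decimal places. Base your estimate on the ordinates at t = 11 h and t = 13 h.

Using the recession-limb readings at t = 11 h and t = 13 h: Q falls from 32 to 25 m³/s over 2 intervals.
K = (Q₂/Q₁)^(1/2) = (25/32)^(1/2) = 0.884.

K ≈ 0.884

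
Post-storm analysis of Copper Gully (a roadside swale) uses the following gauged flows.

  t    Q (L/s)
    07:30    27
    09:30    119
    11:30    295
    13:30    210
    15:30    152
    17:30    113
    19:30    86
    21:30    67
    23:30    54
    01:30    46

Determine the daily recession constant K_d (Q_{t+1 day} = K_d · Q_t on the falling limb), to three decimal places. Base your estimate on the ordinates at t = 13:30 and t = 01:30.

K_d ≈ 0.048

Between t = 13:30 and t = 01:30 the flow falls from 210 to 46 L/s over 6×2 h = 12 h.
Per-interval ratio K = (46/210)^(1/6) = 0.7764; K_d = K^(24/2) = 0.048.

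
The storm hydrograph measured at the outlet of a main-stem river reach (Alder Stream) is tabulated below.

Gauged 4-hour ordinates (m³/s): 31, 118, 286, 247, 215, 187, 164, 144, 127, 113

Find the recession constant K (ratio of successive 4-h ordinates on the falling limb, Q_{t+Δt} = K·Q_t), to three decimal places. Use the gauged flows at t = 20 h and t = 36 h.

Using the recession-limb readings at t = 20 h and t = 36 h: Q falls from 187 to 113 m³/s over 4 intervals.
K = (Q₂/Q₁)^(1/4) = (113/187)^(1/4) = 0.882.

K ≈ 0.882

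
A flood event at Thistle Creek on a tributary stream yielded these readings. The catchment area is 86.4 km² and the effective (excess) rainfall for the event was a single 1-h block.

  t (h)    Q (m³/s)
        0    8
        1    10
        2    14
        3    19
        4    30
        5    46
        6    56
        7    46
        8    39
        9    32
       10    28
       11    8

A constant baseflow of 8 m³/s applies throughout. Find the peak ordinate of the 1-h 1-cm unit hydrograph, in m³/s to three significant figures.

Direct runoff: 0.0, 2.0, 6.0, 11.0, 22.0, 38.0, 48.0, 38.0, 31.0, 24.0, 20.0, 0.0 m³/s; ΣQ_DR = 240.0 m³/s, peak = 48.0 m³/s.
Runoff depth d = ΣQ_DR·Δt / A = 240.0 × 3600 / (86.4 km²) = 10.00 mm.
The 1-cm UH is the DRH scaled by (10 mm)/d, so U_p = 48.0 × 10/10.00 = 48.0 m³/s.

U_p ≈ 48.0 m³/s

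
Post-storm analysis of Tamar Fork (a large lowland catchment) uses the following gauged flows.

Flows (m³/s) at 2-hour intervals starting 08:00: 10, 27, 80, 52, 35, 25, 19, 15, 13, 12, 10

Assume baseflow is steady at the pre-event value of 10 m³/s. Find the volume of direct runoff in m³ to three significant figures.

Direct-runoff ordinates (Q − Q_b): 0.0, 17.0, 70.0, 42.0, 25.0, 15.0, 9.0, 5.0, 3.0, 2.0, 0.0 m³/s.
ΣQ_DR = 188.0 m³/s.
With Δt = 2 h = 7200 s, V = ΣQ_DR · Δt = 188.0 × 7200 = 1.35 × 10^6 m³.

V ≈ 1.35 × 10^6 m³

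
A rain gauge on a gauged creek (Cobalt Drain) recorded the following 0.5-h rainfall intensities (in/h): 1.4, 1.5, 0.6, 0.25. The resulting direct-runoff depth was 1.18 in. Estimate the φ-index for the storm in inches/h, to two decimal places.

Only the 3 blocks with intensity above φ contribute runoff: 1.4, 1.5, 0.6 in/h.
Σ(I−φ)·Δt = d  ⇒  (1.4+1.5+0.6 − 3φ)·0.5 = 1.18
φ = (3.500 − 1.18/0.5) / 3 = 0.38 in/h.

φ ≈ 0.38 in/h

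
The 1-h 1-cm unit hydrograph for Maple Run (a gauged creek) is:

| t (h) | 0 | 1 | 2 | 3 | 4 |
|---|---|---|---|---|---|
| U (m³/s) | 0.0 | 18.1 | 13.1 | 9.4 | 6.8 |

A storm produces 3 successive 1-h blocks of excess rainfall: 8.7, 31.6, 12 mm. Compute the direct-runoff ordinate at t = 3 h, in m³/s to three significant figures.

Q ≈ 71.3 m³/s

By discrete convolution, Q_j = Σ (P_i / 10 mm) · U_{j−i}.
At t = 3 h (j=3): Q = (8.7/10)·9.4 + (31.6/10)·13.1 + (12/10)·18.1 = 71.3 m³/s.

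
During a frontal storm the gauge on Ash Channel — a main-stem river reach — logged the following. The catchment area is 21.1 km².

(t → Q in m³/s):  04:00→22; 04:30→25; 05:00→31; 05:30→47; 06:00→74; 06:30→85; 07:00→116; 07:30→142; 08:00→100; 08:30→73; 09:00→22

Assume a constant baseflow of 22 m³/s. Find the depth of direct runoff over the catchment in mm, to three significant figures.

Direct runoff: 0.0, 3.0, 9.0, 25.0, 52.0, 63.0, 94.0, 120.0, 78.0, 51.0, 0.0 m³/s; ΣQ_DR = 495.0 m³/s.
V = ΣQ_DR · Δt = 495.0 × 1800 s = 8.910 × 10^5 m³.
Over A = 21.1 km², depth = V / A = 42.2 mm.

d ≈ 42.2 mm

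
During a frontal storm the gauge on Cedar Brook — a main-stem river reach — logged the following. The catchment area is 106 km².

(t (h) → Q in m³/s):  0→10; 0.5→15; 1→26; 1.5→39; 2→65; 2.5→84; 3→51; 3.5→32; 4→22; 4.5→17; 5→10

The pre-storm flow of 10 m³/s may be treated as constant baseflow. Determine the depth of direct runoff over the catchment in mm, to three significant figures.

Direct runoff: 0.0, 5.0, 16.0, 29.0, 55.0, 74.0, 41.0, 22.0, 12.0, 7.0, 0.0 m³/s; ΣQ_DR = 261.0 m³/s.
V = ΣQ_DR · Δt = 261.0 × 1800 s = 4.698 × 10^5 m³.
Over A = 106 km², depth = V / A = 4.43 mm.

d ≈ 4.43 mm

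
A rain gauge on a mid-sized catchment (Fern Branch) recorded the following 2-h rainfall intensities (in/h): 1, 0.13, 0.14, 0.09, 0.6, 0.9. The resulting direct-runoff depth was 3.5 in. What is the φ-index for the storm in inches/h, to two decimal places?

Only the 3 blocks with intensity above φ contribute runoff: 1, 0.6, 0.9 in/h.
Σ(I−φ)·Δt = d  ⇒  (1+0.6+0.9 − 3φ)·2 = 3.5
φ = (2.500 − 3.5/2) / 3 = 0.25 in/h.

φ ≈ 0.25 in/h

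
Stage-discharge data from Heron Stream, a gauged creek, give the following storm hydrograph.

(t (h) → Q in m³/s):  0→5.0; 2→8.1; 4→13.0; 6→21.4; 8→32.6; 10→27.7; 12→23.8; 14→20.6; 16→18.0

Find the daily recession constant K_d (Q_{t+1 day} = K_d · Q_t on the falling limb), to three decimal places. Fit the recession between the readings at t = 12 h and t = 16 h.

Between t = 12 h and t = 16 h the flow falls from 23.8 to 18.0 m³/s over 2×2 h = 4 h.
Per-interval ratio K = (18.0/23.8)^(1/2) = 0.8697; K_d = K^(24/2) = 0.187.

K_d ≈ 0.187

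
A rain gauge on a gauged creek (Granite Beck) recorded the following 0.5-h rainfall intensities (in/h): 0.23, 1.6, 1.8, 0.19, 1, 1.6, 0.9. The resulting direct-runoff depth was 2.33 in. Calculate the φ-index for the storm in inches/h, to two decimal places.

φ ≈ 0.45 in/h

Only the 5 blocks with intensity above φ contribute runoff: 1.6, 1.8, 1, 1.6, 0.9 in/h.
Σ(I−φ)·Δt = d  ⇒  (1.6+1.8+1+1.6+0.9 − 5φ)·0.5 = 2.33
φ = (6.900 − 2.33/0.5) / 5 = 0.45 in/h.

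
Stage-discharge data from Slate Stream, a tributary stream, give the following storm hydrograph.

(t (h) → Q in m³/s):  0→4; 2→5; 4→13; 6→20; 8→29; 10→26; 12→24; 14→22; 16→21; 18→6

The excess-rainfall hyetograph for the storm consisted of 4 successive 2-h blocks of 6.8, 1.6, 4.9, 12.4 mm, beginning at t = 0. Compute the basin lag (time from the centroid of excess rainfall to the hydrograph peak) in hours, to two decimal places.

Centroid of excess rainfall: t_c = Σ P_i·t̄_i / ΣP_i = 4.7821 h (block centres at 1, 3, 5, 7 h).
Hydrograph peak occurs at t = 8 h, so basin lag t_L = 8 − 4.7821 = 3.22 h.

t_L ≈ 3.22 h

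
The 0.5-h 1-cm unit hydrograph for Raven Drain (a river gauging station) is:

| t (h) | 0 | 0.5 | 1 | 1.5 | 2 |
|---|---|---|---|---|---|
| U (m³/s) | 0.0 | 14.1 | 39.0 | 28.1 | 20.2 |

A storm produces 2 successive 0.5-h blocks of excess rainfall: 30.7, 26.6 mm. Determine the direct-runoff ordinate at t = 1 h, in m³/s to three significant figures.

By discrete convolution, Q_j = Σ (P_i / 10 mm) · U_{j−i}.
At t = 1 h (j=2): Q = (30.7/10)·39.0 + (26.6/10)·14.1 = 157 m³/s.

Q ≈ 157 m³/s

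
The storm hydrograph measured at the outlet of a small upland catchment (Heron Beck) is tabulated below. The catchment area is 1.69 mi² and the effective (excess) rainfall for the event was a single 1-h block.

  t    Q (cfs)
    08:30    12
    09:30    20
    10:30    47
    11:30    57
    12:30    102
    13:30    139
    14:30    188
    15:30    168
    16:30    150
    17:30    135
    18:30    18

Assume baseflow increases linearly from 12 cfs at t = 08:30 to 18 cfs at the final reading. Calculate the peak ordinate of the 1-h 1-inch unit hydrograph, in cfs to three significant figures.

Direct runoff: 0.00, 7.40, 33.80, 43.20, 87.60, 124.00, 172.40, 151.80, 133.20, 117.60, 0.00 cfs; ΣQ_DR = 871.0 cfs, peak = 172.40 cfs.
Runoff depth d = ΣQ_DR·Δt / A = 871.0 × 3600 / (1.69 mi²) = 0.7986 in.
The 1-inch UH is the DRH scaled by (1 in)/d, so U_p = 172.40 × 1/0.7986 = 216 cfs.

U_p ≈ 216 cfs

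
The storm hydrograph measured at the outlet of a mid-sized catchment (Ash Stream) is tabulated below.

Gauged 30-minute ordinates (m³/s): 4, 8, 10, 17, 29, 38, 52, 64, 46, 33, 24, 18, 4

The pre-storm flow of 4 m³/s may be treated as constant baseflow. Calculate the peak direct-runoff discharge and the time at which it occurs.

Subtracting baseflow gives direct-runoff ordinates: 0.0, 4.0, 6.0, 13.0, 25.0, 34.0, 48.0, 60.0, 42.0, 29.0, 20.0, 14.0, 0.0 m³/s.
The maximum is 60.0 m³/s, occurring at the reading for t = 3.5 h.

Q_p = 60.0 m³/s at t = 3.5 h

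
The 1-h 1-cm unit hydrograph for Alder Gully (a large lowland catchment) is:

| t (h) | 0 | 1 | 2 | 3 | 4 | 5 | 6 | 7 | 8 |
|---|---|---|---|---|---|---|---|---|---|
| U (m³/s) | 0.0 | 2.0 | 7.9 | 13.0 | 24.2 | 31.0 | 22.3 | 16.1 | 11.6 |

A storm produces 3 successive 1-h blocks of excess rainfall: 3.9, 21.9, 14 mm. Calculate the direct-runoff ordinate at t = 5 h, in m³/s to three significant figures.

By discrete convolution, Q_j = Σ (P_i / 10 mm) · U_{j−i}.
At t = 5 h (j=5): Q = (3.9/10)·31.0 + (21.9/10)·24.2 + (14/10)·13.0 = 83.3 m³/s.

Q ≈ 83.3 m³/s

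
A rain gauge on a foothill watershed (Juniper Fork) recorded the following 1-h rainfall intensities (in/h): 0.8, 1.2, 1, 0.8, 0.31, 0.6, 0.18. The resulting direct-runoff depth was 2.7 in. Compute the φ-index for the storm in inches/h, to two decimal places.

Only the 5 blocks with intensity above φ contribute runoff: 0.8, 1.2, 1, 0.8, 0.6 in/h.
Σ(I−φ)·Δt = d  ⇒  (0.8+1.2+1+0.8+0.6 − 5φ)·1 = 2.7
φ = (4.400 − 2.7/1) / 5 = 0.34 in/h.

φ ≈ 0.34 in/h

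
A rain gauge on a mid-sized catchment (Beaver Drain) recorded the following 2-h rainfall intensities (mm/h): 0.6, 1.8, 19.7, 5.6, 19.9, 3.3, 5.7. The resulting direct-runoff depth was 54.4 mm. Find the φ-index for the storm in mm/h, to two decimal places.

φ ≈ 6.20 mm/h

Only the 2 blocks with intensity above φ contribute runoff: 19.7, 19.9 mm/h.
Σ(I−φ)·Δt = d  ⇒  (19.7+19.9 − 2φ)·2 = 54.4
φ = (39.60 − 54.4/2) / 2 = 6.20 mm/h.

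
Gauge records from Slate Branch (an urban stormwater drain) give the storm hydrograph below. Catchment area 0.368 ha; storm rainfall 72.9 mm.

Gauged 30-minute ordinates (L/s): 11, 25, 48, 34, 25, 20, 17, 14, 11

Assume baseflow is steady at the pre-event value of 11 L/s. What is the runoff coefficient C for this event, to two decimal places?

ΣQ_DR = 106.0 L/s; V = ΣQ_DR·Δt = 1.908 × 10^5 L.
Runoff depth d = V / A = 51.85 mm.
C = d / P = 51.85 / 72.9 = 0.71.

C ≈ 0.71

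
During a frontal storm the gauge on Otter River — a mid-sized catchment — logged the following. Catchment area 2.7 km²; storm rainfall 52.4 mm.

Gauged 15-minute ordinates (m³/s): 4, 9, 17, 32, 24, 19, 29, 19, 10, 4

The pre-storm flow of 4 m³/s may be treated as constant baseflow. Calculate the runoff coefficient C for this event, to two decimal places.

C ≈ 0.81

ΣQ_DR = 127.0 m³/s; V = ΣQ_DR·Δt = 1.143 × 10^5 m³.
Runoff depth d = V / A = 42.33 mm.
C = d / P = 42.33 / 52.4 = 0.81.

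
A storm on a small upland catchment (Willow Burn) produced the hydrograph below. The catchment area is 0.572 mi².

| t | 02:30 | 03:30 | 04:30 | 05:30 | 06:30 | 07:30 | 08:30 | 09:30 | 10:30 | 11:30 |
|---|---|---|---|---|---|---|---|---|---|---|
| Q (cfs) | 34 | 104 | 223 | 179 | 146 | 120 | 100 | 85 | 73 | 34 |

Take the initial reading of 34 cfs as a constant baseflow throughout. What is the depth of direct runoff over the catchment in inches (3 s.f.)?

Direct runoff: 0.0, 70.0, 189.0, 145.0, 112.0, 86.0, 66.0, 51.0, 39.0, 0.0 cfs; ΣQ_DR = 758.0 cfs.
V = ΣQ_DR · Δt = 758.0 × 3600 s = 2.729 × 10^6 ft³.
Over A = 0.572 mi², depth = V / A = 2.05 in.

d ≈ 2.05 in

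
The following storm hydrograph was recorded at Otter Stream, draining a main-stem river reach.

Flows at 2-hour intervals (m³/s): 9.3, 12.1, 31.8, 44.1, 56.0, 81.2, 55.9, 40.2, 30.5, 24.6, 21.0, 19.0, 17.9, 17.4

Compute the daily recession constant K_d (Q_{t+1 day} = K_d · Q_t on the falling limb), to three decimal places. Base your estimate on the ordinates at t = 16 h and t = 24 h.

K_d ≈ 0.202

Between t = 16 h and t = 24 h the flow falls from 30.5 to 17.9 m³/s over 4×2 h = 8 h.
Per-interval ratio K = (17.9/30.5)^(1/4) = 0.8753; K_d = K^(24/2) = 0.202.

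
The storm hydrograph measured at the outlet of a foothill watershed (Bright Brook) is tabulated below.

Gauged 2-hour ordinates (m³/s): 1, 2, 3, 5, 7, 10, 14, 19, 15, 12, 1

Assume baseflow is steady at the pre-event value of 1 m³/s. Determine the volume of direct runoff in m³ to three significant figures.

V ≈ 5.62 × 10^5 m³

Direct-runoff ordinates (Q − Q_b): 0.0, 1.0, 2.0, 4.0, 6.0, 9.0, 13.0, 18.0, 14.0, 11.0, 0.0 m³/s.
ΣQ_DR = 78.00 m³/s.
With Δt = 2 h = 7200 s, V = ΣQ_DR · Δt = 78.00 × 7200 = 5.62 × 10^5 m³.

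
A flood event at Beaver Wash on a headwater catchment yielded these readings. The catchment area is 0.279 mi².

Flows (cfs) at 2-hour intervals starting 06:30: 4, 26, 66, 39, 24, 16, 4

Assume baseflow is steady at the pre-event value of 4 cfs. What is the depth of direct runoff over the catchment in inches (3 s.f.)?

Direct runoff: 0.0, 22.0, 62.0, 35.0, 20.0, 12.0, 0.0 cfs; ΣQ_DR = 151.0 cfs.
V = ΣQ_DR · Δt = 151.0 × 7200 s = 1.087 × 10^6 ft³.
Over A = 0.279 mi², depth = V / A = 1.68 in.

d ≈ 1.68 in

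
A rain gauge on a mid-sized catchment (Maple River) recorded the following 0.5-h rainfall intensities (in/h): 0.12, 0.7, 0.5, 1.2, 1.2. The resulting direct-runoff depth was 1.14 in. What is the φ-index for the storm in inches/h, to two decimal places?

Only the 4 blocks with intensity above φ contribute runoff: 0.7, 0.5, 1.2, 1.2 in/h.
Σ(I−φ)·Δt = d  ⇒  (0.7+0.5+1.2+1.2 − 4φ)·0.5 = 1.14
φ = (3.600 − 1.14/0.5) / 4 = 0.33 in/h.

φ ≈ 0.33 in/h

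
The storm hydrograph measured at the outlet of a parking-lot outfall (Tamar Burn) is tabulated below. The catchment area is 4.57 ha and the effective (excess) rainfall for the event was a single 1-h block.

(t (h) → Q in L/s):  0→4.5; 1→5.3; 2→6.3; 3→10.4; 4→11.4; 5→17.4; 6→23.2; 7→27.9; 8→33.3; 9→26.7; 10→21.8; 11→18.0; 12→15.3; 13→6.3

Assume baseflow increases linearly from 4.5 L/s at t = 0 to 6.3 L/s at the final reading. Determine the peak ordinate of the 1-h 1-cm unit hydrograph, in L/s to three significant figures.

U_p ≈ 23.1 L/s

Direct runoff: 0.00, 0.66, 1.52, 5.48, 6.35, 12.21, 17.87, 22.43, 27.69, 20.95, 15.92, 11.98, 9.14, 0.00 L/s; ΣQ_DR = 152.2 L/s, peak = 27.69 L/s.
Runoff depth d = ΣQ_DR·Δt / A = 152.2 × 3600 / (4.57 ha) = 11.99 mm.
The 1-cm UH is the DRH scaled by (10 mm)/d, so U_p = 27.69 × 10/11.99 = 23.1 L/s.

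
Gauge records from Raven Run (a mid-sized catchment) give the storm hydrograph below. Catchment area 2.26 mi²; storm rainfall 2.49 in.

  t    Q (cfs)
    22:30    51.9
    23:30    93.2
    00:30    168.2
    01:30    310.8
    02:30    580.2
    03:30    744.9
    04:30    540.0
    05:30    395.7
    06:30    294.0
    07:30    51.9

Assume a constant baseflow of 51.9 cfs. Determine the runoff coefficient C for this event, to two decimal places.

C ≈ 0.75

ΣQ_DR = 2712 cfs; V = ΣQ_DR·Δt = 9.762 × 10^6 ft³.
Runoff depth d = V / A = 1.859 in.
C = d / P = 1.859 / 2.49 = 0.75.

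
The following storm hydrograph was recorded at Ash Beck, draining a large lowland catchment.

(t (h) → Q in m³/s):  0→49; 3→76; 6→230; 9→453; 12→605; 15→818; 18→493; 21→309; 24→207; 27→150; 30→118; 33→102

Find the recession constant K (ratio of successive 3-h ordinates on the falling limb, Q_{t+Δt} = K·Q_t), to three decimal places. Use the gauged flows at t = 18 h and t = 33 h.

Using the recession-limb readings at t = 18 h and t = 33 h: Q falls from 493 to 102 m³/s over 5 intervals.
K = (Q₂/Q₁)^(1/5) = (102/493)^(1/5) = 0.730.

K ≈ 0.730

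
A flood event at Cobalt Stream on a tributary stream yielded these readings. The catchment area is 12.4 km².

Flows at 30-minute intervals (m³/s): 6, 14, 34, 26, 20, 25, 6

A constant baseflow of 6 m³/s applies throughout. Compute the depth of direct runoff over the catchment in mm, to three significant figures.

d ≈ 12.9 mm

Direct runoff: 0.0, 8.0, 28.0, 20.0, 14.0, 19.0, 0.0 m³/s; ΣQ_DR = 89.00 m³/s.
V = ΣQ_DR · Δt = 89.00 × 1800 s = 1.602 × 10^5 m³.
Over A = 12.4 km², depth = V / A = 12.9 mm.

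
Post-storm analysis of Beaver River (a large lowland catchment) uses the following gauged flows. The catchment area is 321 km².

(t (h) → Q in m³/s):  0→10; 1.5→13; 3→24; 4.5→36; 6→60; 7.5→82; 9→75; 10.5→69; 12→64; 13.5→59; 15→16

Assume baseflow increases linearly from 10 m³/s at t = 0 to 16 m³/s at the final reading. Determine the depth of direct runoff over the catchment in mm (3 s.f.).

Direct runoff: 0.00, 2.40, 12.80, 24.20, 47.60, 69.00, 61.40, 54.80, 49.20, 43.60, 0.00 m³/s; ΣQ_DR = 365.0 m³/s.
V = ΣQ_DR · Δt = 365.0 × 5400 s = 1.971 × 10^6 m³.
Over A = 321 km², depth = V / A = 6.14 mm.

d ≈ 6.14 mm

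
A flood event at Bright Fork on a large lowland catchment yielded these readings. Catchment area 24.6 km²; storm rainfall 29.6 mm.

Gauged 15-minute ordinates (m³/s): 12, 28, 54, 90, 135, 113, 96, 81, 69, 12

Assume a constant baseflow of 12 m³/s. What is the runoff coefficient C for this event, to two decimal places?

ΣQ_DR = 570.0 m³/s; V = ΣQ_DR·Δt = 5.130 × 10^5 m³.
Runoff depth d = V / A = 20.85 mm.
C = d / P = 20.85 / 29.6 = 0.70.

C ≈ 0.70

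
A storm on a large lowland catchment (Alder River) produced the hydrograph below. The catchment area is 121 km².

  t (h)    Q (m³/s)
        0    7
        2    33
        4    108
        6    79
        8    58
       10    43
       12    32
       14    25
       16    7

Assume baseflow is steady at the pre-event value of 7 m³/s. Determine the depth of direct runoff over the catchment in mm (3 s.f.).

d ≈ 19.6 mm

Direct runoff: 0.0, 26.0, 101.0, 72.0, 51.0, 36.0, 25.0, 18.0, 0.0 m³/s; ΣQ_DR = 329.0 m³/s.
V = ΣQ_DR · Δt = 329.0 × 7200 s = 2.369 × 10^6 m³.
Over A = 121 km², depth = V / A = 19.6 mm.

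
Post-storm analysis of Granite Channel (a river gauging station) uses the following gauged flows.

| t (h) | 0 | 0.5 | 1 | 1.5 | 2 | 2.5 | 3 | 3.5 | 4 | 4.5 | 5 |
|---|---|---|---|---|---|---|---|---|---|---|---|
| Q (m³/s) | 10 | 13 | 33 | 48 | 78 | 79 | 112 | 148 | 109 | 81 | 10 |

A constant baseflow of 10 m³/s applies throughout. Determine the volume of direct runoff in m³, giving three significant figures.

Direct-runoff ordinates (Q − Q_b): 0.0, 3.0, 23.0, 38.0, 68.0, 69.0, 102.0, 138.0, 99.0, 71.0, 0.0 m³/s.
ΣQ_DR = 611.0 m³/s.
With Δt = 0.5 h = 1800 s, V = ΣQ_DR · Δt = 611.0 × 1800 = 1.10 × 10^6 m³.

V ≈ 1.10 × 10^6 m³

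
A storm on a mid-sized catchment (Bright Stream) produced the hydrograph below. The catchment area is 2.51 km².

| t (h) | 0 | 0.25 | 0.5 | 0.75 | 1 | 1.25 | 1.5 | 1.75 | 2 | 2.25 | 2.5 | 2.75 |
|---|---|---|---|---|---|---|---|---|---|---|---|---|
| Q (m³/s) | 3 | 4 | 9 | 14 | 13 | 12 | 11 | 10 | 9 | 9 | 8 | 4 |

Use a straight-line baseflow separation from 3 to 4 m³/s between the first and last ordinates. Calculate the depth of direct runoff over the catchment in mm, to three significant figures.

Direct runoff: 0.00, 0.91, 5.82, 10.73, 9.64, 8.55, 7.45, 6.36, 5.27, 5.18, 4.09, 0.00 m³/s; ΣQ_DR = 64.00 m³/s.
V = ΣQ_DR · Δt = 64.00 × 900 s = 57600 m³.
Over A = 2.51 km², depth = V / A = 22.9 mm.

d ≈ 22.9 mm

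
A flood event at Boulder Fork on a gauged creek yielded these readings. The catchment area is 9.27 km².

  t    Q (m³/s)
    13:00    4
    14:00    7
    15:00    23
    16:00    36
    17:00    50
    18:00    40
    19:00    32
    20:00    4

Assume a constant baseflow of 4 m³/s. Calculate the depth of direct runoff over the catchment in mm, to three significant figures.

d ≈ 63.7 mm

Direct runoff: 0.0, 3.0, 19.0, 32.0, 46.0, 36.0, 28.0, 0.0 m³/s; ΣQ_DR = 164.0 m³/s.
V = ΣQ_DR · Δt = 164.0 × 3600 s = 5.904 × 10^5 m³.
Over A = 9.27 km², depth = V / A = 63.7 mm.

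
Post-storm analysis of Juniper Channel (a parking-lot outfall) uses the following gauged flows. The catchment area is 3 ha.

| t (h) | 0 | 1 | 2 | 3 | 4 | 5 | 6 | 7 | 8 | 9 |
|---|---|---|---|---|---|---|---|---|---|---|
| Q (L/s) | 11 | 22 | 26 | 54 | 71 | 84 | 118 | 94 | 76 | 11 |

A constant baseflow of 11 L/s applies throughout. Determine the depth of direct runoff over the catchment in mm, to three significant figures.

Direct runoff: 0.0, 11.0, 15.0, 43.0, 60.0, 73.0, 107.0, 83.0, 65.0, 0.0 L/s; ΣQ_DR = 457.0 L/s.
V = ΣQ_DR · Δt = 457.0 × 3600 s = 1.645 × 10^6 L.
Over A = 3 ha, depth = V / A = 54.8 mm.

d ≈ 54.8 mm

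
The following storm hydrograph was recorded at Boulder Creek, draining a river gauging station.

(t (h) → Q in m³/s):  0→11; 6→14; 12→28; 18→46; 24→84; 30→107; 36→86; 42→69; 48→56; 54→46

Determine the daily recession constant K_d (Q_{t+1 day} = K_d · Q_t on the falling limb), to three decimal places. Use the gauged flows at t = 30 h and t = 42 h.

Between t = 30 h and t = 42 h the flow falls from 107 to 69 m³/s over 2×6 h = 12 h.
Per-interval ratio K = (69/107)^(1/2) = 0.8030; K_d = K^(24/6) = 0.416.

K_d ≈ 0.416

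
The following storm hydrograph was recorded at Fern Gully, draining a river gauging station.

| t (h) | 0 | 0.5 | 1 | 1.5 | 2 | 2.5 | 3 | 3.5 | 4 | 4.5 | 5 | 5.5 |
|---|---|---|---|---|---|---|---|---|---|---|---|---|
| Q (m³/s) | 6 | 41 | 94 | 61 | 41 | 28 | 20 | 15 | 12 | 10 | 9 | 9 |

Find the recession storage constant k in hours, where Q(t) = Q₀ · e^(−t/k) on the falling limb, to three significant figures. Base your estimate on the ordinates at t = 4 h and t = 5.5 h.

k ≈ 5.21 h

On the falling limb, Q drops from 12 to 9 m³/s between t = 4 h and t = 5.5 h (Δt = 1.5 h).
k = −Δt / ln(Q₂/Q₁) = −1.5 / ln(9/12) = 5.21 h.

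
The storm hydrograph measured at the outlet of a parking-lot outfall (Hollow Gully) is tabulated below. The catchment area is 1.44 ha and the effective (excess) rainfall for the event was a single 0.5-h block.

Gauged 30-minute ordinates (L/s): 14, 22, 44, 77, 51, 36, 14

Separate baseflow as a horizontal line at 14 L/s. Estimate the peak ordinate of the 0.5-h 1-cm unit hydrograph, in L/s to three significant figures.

U_p ≈ 31.5 L/s

Direct runoff: 0.0, 8.0, 30.0, 63.0, 37.0, 22.0, 0.0 L/s; ΣQ_DR = 160.0 L/s, peak = 63.0 L/s.
Runoff depth d = ΣQ_DR·Δt / A = 160.0 × 1800 / (1.44 ha) = 20.00 mm.
The 1-cm UH is the DRH scaled by (10 mm)/d, so U_p = 63.0 × 10/20.00 = 31.5 L/s.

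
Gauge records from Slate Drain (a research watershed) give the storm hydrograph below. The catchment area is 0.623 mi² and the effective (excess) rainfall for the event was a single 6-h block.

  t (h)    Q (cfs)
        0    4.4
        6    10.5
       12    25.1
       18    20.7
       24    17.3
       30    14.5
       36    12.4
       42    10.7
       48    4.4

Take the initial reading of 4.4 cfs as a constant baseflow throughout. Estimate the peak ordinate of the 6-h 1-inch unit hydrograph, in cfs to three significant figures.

Direct runoff: 0.0, 6.1, 20.7, 16.3, 12.9, 10.1, 8.0, 6.3, 0.0 cfs; ΣQ_DR = 80.40 cfs, peak = 20.7 cfs.
Runoff depth d = ΣQ_DR·Δt / A = 80.40 × 21600 / (0.623 mi²) = 1.200 in.
The 1-inch UH is the DRH scaled by (1 in)/d, so U_p = 20.7 × 1/1.200 = 17.3 cfs.

U_p ≈ 17.3 cfs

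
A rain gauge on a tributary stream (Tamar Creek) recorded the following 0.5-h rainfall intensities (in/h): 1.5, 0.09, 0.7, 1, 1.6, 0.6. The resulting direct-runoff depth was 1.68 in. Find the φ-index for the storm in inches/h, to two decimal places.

φ ≈ 0.41 in/h

Only the 5 blocks with intensity above φ contribute runoff: 1.5, 0.7, 1, 1.6, 0.6 in/h.
Σ(I−φ)·Δt = d  ⇒  (1.5+0.7+1+1.6+0.6 − 5φ)·0.5 = 1.68
φ = (5.400 − 1.68/0.5) / 5 = 0.41 in/h.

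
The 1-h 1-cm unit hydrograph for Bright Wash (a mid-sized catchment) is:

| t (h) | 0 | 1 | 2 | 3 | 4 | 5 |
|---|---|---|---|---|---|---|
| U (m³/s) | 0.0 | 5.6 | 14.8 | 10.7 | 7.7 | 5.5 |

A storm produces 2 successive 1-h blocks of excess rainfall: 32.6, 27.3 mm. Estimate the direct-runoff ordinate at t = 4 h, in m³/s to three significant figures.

Q ≈ 54.3 m³/s

By discrete convolution, Q_j = Σ (P_i / 10 mm) · U_{j−i}.
At t = 4 h (j=4): Q = (32.6/10)·7.7 + (27.3/10)·10.7 = 54.3 m³/s.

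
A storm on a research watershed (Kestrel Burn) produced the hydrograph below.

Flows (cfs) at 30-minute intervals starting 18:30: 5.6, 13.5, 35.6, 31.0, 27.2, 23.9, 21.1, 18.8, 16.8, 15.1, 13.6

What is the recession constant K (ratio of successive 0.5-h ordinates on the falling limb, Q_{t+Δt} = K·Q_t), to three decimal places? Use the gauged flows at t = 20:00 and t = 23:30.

Using the recession-limb readings at t = 20:00 and t = 23:30: Q falls from 31.0 to 13.6 cfs over 7 intervals.
K = (Q₂/Q₁)^(1/7) = (13.6/31.0)^(1/7) = 0.889.

K ≈ 0.889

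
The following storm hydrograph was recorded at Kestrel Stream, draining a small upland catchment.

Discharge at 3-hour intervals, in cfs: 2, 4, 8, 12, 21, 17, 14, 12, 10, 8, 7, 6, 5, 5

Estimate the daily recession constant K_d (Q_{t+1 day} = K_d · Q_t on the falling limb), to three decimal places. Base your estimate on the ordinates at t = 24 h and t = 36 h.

K_d ≈ 0.250

Between t = 24 h and t = 36 h the flow falls from 10 to 5 cfs over 4×3 h = 12 h.
Per-interval ratio K = (5/10)^(1/4) = 0.8409; K_d = K^(24/3) = 0.250.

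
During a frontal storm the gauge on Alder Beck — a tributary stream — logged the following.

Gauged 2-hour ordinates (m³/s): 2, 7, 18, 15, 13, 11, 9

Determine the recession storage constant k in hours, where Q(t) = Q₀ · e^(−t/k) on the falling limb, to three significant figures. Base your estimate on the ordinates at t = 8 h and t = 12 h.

k ≈ 10.9 h

On the falling limb, Q drops from 13 to 9 m³/s between t = 8 h and t = 12 h (Δt = 4 h).
k = −Δt / ln(Q₂/Q₁) = −4 / ln(9/13) = 10.9 h.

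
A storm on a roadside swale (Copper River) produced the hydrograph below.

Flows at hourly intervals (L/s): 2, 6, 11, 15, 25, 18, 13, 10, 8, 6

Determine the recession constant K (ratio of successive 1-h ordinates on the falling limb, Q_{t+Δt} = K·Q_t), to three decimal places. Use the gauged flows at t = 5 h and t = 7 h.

Using the recession-limb readings at t = 5 h and t = 7 h: Q falls from 18 to 10 L/s over 2 intervals.
K = (Q₂/Q₁)^(1/2) = (10/18)^(1/2) = 0.745.

K ≈ 0.745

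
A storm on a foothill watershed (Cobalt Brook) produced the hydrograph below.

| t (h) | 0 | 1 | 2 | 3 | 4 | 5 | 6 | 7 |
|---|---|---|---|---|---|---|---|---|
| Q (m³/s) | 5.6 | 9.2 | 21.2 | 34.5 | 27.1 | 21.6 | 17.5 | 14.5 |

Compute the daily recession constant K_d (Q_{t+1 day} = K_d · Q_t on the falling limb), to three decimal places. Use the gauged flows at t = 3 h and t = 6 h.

K_d ≈ 0.004

Between t = 3 h and t = 6 h the flow falls from 34.5 to 17.5 m³/s over 3×1 h = 3 h.
Per-interval ratio K = (17.5/34.5)^(1/3) = 0.7975; K_d = K^(24/1) = 0.004.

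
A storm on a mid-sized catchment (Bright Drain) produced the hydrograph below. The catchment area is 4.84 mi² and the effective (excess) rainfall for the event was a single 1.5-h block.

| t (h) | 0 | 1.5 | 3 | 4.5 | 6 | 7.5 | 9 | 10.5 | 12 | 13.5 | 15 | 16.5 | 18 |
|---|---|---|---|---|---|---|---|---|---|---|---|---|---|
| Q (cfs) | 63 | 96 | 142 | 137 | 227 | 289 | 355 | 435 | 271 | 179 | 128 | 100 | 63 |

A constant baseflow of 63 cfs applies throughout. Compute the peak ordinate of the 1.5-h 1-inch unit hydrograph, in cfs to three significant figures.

Direct runoff: 0.0, 33.0, 79.0, 74.0, 164.0, 226.0, 292.0, 372.0, 208.0, 116.0, 65.0, 37.0, 0.0 cfs; ΣQ_DR = 1666 cfs, peak = 372.0 cfs.
Runoff depth d = ΣQ_DR·Δt / A = 1666 × 5400 / (4.84 mi²) = 0.8001 in.
The 1-inch UH is the DRH scaled by (1 in)/d, so U_p = 372.0 × 1/0.8001 = 465 cfs.

U_p ≈ 465 cfs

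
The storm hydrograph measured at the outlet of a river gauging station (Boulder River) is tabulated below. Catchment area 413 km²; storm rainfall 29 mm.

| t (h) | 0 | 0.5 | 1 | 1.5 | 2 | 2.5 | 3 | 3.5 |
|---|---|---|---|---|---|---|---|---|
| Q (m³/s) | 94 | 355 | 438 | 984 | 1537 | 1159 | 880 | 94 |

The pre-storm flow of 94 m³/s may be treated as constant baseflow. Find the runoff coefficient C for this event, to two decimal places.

C ≈ 0.72

ΣQ_DR = 4789 m³/s; V = ΣQ_DR·Δt = 8.620 × 10^6 m³.
Runoff depth d = V / A = 20.87 mm.
C = d / P = 20.87 / 29 = 0.72.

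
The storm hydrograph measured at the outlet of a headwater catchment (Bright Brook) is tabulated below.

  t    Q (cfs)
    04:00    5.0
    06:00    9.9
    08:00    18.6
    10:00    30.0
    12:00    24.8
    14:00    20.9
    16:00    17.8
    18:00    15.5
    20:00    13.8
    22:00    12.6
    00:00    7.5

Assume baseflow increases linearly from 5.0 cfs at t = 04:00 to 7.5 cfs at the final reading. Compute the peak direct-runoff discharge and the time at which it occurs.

Subtracting baseflow gives direct-runoff ordinates: 0.00, 4.65, 13.10, 24.25, 18.80, 14.65, 11.30, 8.75, 6.80, 5.35, 0.00 cfs.
The maximum is 24.25 cfs, occurring at the reading for t = 10:00.

Q_p = 24.25 cfs at t = 10:00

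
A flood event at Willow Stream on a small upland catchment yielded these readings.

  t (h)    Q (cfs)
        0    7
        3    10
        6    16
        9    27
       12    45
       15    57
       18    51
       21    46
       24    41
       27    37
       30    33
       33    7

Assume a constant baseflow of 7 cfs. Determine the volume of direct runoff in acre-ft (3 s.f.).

V ≈ 72.6 acre-ft

Direct-runoff ordinates (Q − Q_b): 0.0, 3.0, 9.0, 20.0, 38.0, 50.0, 44.0, 39.0, 34.0, 30.0, 26.0, 0.0 cfs.
ΣQ_DR = 293.0 cfs.
With Δt = 3 h = 10800 s, V = ΣQ_DR · Δt = 293.0 × 10800 = 3.16 × 10^6 ft³ = 72.6 acre-ft.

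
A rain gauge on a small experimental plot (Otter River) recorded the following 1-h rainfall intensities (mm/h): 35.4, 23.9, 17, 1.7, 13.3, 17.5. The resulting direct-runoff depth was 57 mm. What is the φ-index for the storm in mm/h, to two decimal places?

φ ≈ 10.02 mm/h

Only the 5 blocks with intensity above φ contribute runoff: 35.4, 23.9, 17, 13.3, 17.5 mm/h.
Σ(I−φ)·Δt = d  ⇒  (35.4+23.9+17+13.3+17.5 − 5φ)·1 = 57
φ = (107.1 − 57/1) / 5 = 10.02 mm/h.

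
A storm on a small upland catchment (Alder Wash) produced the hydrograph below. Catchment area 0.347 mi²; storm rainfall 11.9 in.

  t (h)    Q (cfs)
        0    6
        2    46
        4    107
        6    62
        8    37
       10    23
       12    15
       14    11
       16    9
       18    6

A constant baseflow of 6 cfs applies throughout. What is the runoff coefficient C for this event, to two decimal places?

C ≈ 0.20

ΣQ_DR = 262.0 cfs; V = ΣQ_DR·Δt = 1.886 × 10^6 ft³.
Runoff depth d = V / A = 2.340 in.
C = d / P = 2.340 / 11.9 = 0.20.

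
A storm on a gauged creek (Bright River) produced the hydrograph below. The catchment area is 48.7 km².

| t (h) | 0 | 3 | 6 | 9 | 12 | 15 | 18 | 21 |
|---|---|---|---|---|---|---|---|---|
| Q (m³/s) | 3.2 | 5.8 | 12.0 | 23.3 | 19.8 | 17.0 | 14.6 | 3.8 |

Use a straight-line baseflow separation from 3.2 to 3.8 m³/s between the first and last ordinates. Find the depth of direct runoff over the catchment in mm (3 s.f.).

d ≈ 15.9 mm

Direct runoff: 0.00, 2.51, 8.63, 19.84, 16.26, 13.37, 10.89, 0.00 m³/s; ΣQ_DR = 71.50 m³/s.
V = ΣQ_DR · Δt = 71.50 × 10800 s = 7.722 × 10^5 m³.
Over A = 48.7 km², depth = V / A = 15.9 mm.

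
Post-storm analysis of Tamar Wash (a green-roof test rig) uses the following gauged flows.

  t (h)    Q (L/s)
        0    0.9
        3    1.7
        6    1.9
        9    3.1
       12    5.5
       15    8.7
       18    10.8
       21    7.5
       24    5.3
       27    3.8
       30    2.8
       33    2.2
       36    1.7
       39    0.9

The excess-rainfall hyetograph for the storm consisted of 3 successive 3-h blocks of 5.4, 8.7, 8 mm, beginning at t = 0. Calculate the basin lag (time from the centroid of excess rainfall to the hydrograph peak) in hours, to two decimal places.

t_L ≈ 13.15 h

Centroid of excess rainfall: t_c = Σ P_i·t̄_i / ΣP_i = 4.8529 h (block centres at 1.5, 4.5, 7.5 h).
Hydrograph peak occurs at t = 18 h, so basin lag t_L = 18 − 4.8529 = 13.15 h.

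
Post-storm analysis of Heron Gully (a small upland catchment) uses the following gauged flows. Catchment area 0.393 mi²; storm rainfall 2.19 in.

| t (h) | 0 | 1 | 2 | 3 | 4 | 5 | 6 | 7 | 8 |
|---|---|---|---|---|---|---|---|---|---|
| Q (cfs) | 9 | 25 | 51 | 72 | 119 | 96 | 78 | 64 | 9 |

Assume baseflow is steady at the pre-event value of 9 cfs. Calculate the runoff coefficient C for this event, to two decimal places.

C ≈ 0.80

ΣQ_DR = 442.0 cfs; V = ΣQ_DR·Δt = 1.591 × 10^6 ft³.
Runoff depth d = V / A = 1.743 in.
C = d / P = 1.743 / 2.19 = 0.80.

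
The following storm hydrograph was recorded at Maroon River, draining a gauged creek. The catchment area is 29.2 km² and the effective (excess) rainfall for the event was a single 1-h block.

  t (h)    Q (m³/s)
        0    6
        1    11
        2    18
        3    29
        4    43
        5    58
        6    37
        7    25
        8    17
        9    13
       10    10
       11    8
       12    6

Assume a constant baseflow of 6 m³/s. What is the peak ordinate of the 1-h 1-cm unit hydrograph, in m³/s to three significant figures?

Direct runoff: 0.0, 5.0, 12.0, 23.0, 37.0, 52.0, 31.0, 19.0, 11.0, 7.0, 4.0, 2.0, 0.0 m³/s; ΣQ_DR = 203.0 m³/s, peak = 52.0 m³/s.
Runoff depth d = ΣQ_DR·Δt / A = 203.0 × 3600 / (29.2 km²) = 25.03 mm.
The 1-cm UH is the DRH scaled by (10 mm)/d, so U_p = 52.0 × 10/25.03 = 20.8 m³/s.

U_p ≈ 20.8 m³/s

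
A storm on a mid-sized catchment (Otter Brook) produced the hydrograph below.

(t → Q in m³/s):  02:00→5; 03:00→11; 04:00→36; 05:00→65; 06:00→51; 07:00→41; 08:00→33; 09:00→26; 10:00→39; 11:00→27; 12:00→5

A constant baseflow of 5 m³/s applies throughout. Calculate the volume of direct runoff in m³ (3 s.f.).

V ≈ 1.02 × 10^6 m³

Direct-runoff ordinates (Q − Q_b): 0.0, 6.0, 31.0, 60.0, 46.0, 36.0, 28.0, 21.0, 34.0, 22.0, 0.0 m³/s.
ΣQ_DR = 284.0 m³/s.
With Δt = 1 h = 3600 s, V = ΣQ_DR · Δt = 284.0 × 3600 = 1.02 × 10^6 m³.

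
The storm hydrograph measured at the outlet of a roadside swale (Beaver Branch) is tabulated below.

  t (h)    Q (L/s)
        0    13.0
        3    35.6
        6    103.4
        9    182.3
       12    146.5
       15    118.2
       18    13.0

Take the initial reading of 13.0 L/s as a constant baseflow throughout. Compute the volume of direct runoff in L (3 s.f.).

V ≈ 5.63 × 10^6 L

Direct-runoff ordinates (Q − Q_b): 0.0, 22.6, 90.4, 169.3, 133.5, 105.2, 0.0 L/s.
ΣQ_DR = 521.0 L/s.
With Δt = 3 h = 10800 s, V = ΣQ_DR · Δt = 521.0 × 10800 = 5.63 × 10^6 L.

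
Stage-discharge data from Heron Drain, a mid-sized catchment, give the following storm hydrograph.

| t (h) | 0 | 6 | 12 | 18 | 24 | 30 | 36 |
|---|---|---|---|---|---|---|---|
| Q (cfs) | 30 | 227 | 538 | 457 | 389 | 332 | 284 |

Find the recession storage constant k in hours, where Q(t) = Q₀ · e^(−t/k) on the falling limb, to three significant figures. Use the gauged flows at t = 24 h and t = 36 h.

On the falling limb, Q drops from 389 to 284 cfs between t = 24 h and t = 36 h (Δt = 12 h).
k = −Δt / ln(Q₂/Q₁) = −12 / ln(284/389) = 38.1 h.

k ≈ 38.1 h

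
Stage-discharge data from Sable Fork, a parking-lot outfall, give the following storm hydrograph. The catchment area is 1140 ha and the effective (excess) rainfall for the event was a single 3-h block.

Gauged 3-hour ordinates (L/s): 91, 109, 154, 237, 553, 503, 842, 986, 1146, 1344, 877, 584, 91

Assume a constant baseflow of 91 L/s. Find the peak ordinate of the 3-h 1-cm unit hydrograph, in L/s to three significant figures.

Direct runoff: 0.0, 18.0, 63.0, 146.0, 462.0, 412.0, 751.0, 895.0, 1055.0, 1253.0, 786.0, 493.0, 0.0 L/s; ΣQ_DR = 6334 L/s, peak = 1253.0 L/s.
Runoff depth d = ΣQ_DR·Δt / A = 6334 × 10800 / (1140 ha) = 6.001 mm.
The 1-cm UH is the DRH scaled by (10 mm)/d, so U_p = 1253.0 × 10/6.001 = 2090 L/s.

U_p ≈ 2090 L/s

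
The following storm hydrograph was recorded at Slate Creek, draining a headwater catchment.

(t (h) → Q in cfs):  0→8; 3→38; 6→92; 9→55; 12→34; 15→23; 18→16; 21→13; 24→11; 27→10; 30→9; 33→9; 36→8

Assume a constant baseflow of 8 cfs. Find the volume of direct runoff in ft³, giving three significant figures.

Direct-runoff ordinates (Q − Q_b): 0.0, 30.0, 84.0, 47.0, 26.0, 15.0, 8.0, 5.0, 3.0, 2.0, 1.0, 1.0, 0.0 cfs.
ΣQ_DR = 222.0 cfs.
With Δt = 3 h = 10800 s, V = ΣQ_DR · Δt = 222.0 × 10800 = 2.40 × 10^6 ft³.

V ≈ 2.40 × 10^6 ft³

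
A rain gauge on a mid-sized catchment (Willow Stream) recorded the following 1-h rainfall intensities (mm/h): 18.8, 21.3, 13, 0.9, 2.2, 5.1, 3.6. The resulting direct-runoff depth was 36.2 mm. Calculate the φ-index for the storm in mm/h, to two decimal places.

φ ≈ 5.63 mm/h

Only the 3 blocks with intensity above φ contribute runoff: 18.8, 21.3, 13 mm/h.
Σ(I−φ)·Δt = d  ⇒  (18.8+21.3+13 − 3φ)·1 = 36.2
φ = (53.10 − 36.2/1) / 3 = 5.63 mm/h.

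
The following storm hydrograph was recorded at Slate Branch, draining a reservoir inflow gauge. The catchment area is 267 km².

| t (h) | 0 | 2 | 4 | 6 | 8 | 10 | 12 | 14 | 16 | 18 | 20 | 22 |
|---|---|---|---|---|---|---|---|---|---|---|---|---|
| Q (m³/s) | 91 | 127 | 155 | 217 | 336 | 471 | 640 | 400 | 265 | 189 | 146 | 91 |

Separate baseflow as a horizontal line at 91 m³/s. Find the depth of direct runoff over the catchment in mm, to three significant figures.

Direct runoff: 0.0, 36.0, 64.0, 126.0, 245.0, 380.0, 549.0, 309.0, 174.0, 98.0, 55.0, 0.0 m³/s; ΣQ_DR = 2036 m³/s.
V = ΣQ_DR · Δt = 2036 × 7200 s = 1.466 × 10^7 m³.
Over A = 267 km², depth = V / A = 54.9 mm.

d ≈ 54.9 mm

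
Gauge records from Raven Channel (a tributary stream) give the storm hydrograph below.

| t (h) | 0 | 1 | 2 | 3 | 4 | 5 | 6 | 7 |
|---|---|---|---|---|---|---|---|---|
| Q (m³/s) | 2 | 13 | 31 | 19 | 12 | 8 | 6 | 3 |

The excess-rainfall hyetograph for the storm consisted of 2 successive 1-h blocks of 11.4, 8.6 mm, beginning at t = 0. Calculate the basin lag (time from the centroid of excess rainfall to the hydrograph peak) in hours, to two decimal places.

Centroid of excess rainfall: t_c = Σ P_i·t̄_i / ΣP_i = 0.9300 h (block centres at 0.5, 1.5 h).
Hydrograph peak occurs at t = 2 h, so basin lag t_L = 2 − 0.9300 = 1.07 h.

t_L ≈ 1.07 h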